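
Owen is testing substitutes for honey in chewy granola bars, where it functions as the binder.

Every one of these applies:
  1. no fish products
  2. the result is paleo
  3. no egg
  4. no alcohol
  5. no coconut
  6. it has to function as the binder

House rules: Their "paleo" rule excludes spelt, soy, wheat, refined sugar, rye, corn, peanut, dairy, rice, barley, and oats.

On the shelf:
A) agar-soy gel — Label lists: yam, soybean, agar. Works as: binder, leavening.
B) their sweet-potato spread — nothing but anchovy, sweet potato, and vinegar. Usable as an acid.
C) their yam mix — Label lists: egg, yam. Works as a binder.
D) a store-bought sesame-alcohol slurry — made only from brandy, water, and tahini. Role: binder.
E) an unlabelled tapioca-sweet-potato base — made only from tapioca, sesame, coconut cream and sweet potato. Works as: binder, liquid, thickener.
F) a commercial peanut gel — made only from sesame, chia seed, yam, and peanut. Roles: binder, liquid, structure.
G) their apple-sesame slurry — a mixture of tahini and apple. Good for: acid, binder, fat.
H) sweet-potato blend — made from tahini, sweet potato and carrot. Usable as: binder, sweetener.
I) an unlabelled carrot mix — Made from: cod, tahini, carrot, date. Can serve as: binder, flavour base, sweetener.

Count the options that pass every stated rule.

A: has soybean, so not paleo — no
B: not usable as a binder; has anchovy, so not fish-free — out
C: has egg, so not egg-free — no
D: has brandy, so not alcohol-free — no
E: has coconut cream, so not coconut-free — no
F: has peanut, so not paleo — reject
G: only tahini and apple; none excluded — OK
H: works as a binder, no fish, no coconut — OK
I: has cod, so not fish-free — reject

2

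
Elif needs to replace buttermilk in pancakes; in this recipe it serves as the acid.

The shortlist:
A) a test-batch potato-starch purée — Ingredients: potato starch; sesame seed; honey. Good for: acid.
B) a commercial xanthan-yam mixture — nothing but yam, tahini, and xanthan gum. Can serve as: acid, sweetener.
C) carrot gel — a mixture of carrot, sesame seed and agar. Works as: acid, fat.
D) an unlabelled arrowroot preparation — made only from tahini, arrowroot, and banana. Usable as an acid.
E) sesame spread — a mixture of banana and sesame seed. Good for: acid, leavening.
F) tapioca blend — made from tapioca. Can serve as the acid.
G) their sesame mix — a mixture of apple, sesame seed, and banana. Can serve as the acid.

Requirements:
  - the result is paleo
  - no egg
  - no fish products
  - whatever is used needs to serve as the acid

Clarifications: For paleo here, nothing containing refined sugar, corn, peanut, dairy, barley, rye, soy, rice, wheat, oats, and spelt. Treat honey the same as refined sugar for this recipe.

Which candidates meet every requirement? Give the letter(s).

A: has honey, so not paleo — reject
B: works as an acid, no egg, paleo — OK
C: no egg, no fish — valid
D: all constraints satisfied — OK
E: works as an acid, no egg, no fish — keep
F: only tapioca; none excluded — OK
G: only sesame seed, banana, and apple; none excluded — OK

B, C, D, E, F, G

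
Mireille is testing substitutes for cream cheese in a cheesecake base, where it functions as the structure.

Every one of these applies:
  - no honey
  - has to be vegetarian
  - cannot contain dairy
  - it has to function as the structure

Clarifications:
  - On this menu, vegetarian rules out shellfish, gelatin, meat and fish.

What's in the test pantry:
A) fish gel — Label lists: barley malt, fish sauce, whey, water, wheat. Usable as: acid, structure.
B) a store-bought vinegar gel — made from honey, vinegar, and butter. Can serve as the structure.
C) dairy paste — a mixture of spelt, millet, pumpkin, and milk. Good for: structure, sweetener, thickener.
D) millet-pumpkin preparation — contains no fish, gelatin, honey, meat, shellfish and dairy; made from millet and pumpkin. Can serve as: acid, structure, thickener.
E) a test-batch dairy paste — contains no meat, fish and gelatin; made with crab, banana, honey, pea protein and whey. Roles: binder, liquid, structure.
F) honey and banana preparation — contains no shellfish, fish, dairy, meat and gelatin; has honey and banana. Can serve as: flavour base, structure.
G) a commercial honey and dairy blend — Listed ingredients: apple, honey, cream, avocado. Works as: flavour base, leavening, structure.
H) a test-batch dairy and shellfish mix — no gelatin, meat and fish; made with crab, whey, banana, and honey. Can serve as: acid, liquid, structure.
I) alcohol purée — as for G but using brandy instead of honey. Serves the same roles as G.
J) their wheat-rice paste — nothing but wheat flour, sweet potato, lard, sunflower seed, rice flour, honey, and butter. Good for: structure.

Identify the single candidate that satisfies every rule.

A: has fish sauce, so not vegetarian; has whey, so not dairy-free — no
B: has honey, so not honey-free; has butter, so not dairy-free — out
C: has milk, so not dairy-free — reject
D: works as a structure, no dairy, vegetarian — keep
E: has crab, so not vegetarian; has honey, so not honey-free (and 1 more) — no
F: has honey, so not honey-free — out
G: has honey, so not honey-free; has cream, so not dairy-free — no
H: has crab, so not vegetarian; has honey, so not honey-free (and 1 more) — out
I: has cream, so not dairy-free — reject
J: has lard, so not vegetarian; has honey, so not honey-free (and 1 more) — reject

D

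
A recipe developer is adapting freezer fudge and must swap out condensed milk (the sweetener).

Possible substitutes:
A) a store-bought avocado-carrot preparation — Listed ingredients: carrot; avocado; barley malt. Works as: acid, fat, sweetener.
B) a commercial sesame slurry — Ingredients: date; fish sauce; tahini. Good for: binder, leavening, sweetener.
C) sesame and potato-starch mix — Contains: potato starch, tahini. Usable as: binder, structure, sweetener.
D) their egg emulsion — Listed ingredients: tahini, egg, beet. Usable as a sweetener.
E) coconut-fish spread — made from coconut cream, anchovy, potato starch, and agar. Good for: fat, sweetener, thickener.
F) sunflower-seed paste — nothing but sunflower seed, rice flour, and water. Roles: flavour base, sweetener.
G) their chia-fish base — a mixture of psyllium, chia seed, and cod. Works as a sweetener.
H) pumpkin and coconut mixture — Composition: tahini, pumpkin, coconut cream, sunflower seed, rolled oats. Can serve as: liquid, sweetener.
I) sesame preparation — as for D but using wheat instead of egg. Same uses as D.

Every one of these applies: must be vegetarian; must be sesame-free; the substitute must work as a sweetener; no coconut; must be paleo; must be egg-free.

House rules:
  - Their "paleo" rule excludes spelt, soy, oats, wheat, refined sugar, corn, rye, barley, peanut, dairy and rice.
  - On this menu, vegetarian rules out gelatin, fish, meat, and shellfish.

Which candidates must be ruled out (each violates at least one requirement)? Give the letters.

A, B, C, D, E, F, G, H, I

A: has barley malt, so not paleo — no
B: has fish sauce, so not vegetarian; has tahini, so not sesame-free — out
C: has tahini, so not sesame-free — no
D: has tahini, so not sesame-free; has egg, so not egg-free — out
E: has anchovy, so not vegetarian; has coconut cream, so not coconut-free — out
F: has rice flour, so not paleo — no
G: has cod, so not vegetarian — reject
H: has rolled oats, so not paleo; has tahini, so not sesame-free (and 1 more) — no
I: has wheat, so not paleo; has tahini, so not sesame-free — out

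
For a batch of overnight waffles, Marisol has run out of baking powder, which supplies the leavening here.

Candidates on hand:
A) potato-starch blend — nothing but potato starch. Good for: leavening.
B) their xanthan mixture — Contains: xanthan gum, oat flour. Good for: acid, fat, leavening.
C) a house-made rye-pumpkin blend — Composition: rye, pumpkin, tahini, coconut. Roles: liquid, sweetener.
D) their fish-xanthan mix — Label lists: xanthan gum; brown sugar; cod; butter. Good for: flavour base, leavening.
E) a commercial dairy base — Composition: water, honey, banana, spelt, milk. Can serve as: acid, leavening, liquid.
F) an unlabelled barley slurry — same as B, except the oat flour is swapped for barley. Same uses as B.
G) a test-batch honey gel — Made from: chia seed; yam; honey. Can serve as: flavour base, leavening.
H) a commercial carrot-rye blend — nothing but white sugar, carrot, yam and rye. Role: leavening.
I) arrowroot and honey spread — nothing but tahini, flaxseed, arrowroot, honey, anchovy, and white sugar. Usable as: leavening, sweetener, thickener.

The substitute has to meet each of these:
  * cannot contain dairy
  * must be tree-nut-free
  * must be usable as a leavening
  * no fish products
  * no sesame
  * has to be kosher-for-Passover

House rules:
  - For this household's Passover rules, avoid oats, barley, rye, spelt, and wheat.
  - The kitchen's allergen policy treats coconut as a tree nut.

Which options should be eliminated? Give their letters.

A: only potato starch; none excluded — valid
B: has oat flour, so not kosher-for-Passover — out
C: not usable as a leavening; has rye, so not kosher-for-Passover (and 2 more) — reject
D: has cod, so not fish-free; has butter, so not dairy-free — reject
E: has spelt, so not kosher-for-Passover; has milk, so not dairy-free — no
F: has barley, so not kosher-for-Passover — reject
G: only honey, chia seed and yam; none excluded — keep
H: has rye, so not kosher-for-Passover — no
I: has tahini, so not sesame-free; has anchovy, so not fish-free — reject

B, C, D, E, F, H, I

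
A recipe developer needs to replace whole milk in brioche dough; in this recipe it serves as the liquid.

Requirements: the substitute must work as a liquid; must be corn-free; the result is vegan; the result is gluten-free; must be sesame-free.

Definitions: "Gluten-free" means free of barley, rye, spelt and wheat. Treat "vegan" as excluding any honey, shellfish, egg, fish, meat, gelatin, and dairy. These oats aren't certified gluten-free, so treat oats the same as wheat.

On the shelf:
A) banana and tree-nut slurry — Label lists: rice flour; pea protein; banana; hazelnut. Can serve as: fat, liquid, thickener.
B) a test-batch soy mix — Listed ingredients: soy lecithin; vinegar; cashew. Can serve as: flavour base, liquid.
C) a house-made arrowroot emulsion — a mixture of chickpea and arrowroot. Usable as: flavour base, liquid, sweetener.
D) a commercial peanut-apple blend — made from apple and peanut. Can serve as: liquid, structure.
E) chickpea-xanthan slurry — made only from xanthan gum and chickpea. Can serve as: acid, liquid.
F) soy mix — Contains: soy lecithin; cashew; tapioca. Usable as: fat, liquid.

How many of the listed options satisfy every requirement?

A: rice flour and hazelnut etc. — none of it excluded — keep
B: all constraints satisfied — keep
C: only arrowroot and chickpea; none excluded — keep
D: only peanut and apple; none excluded — keep
E: works as a liquid, no corn, no sesame — OK
F: all constraints satisfied — OK

6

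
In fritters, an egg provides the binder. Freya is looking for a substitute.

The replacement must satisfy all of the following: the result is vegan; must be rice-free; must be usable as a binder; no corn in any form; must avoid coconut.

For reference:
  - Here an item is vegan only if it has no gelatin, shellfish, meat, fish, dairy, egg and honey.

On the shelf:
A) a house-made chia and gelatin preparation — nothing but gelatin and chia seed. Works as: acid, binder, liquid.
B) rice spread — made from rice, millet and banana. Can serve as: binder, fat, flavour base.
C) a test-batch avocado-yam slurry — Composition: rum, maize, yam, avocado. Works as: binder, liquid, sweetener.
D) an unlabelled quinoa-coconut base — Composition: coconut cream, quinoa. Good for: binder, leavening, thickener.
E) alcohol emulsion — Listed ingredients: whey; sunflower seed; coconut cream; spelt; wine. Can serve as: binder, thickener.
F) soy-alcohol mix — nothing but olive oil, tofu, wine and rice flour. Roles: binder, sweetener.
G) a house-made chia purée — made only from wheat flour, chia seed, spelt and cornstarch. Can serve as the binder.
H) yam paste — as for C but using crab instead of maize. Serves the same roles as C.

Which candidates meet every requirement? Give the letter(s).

none

A: has gelatin, so not vegan — out
B: has rice, so not rice-free — no
C: has maize, so not corn-free — out
D: has coconut cream, so not coconut-free — out
E: has whey, so not vegan; has coconut cream, so not coconut-free — out
F: has rice flour, so not rice-free — no
G: has cornstarch, so not corn-free — no
H: has crab, so not vegan — out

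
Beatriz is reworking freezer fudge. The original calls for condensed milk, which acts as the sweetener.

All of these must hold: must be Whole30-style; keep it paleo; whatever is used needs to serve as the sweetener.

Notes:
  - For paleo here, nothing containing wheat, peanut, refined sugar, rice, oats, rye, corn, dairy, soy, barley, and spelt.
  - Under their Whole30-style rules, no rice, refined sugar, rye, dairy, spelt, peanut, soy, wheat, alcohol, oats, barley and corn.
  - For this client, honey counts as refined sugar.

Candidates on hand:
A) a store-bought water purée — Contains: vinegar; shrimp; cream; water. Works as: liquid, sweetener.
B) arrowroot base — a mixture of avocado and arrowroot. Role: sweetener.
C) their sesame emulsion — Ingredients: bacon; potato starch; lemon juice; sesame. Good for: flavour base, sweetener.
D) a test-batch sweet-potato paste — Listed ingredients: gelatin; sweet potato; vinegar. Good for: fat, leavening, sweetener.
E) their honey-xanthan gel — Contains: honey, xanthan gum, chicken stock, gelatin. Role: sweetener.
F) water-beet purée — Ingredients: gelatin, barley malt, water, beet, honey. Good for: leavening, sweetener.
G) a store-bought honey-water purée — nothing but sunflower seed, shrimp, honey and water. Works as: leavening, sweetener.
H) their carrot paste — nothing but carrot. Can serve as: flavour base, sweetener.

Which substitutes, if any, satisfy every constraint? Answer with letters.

A: has cream, so not paleo; has cream, so not Whole30-style — out
B: only avocado and arrowroot; none excluded — keep
C: bacon and sesame etc. — none of it excluded — valid
D: works as a sweetener, Whole30-style, paleo — keep
E: has honey, so not paleo; has honey, so not Whole30-style — reject
F: has barley malt, so not paleo; has barley malt, so not Whole30-style — no
G: has honey, so not paleo; has honey, so not Whole30-style — out
H: nothing on the exclusion list — keep

B, C, D, H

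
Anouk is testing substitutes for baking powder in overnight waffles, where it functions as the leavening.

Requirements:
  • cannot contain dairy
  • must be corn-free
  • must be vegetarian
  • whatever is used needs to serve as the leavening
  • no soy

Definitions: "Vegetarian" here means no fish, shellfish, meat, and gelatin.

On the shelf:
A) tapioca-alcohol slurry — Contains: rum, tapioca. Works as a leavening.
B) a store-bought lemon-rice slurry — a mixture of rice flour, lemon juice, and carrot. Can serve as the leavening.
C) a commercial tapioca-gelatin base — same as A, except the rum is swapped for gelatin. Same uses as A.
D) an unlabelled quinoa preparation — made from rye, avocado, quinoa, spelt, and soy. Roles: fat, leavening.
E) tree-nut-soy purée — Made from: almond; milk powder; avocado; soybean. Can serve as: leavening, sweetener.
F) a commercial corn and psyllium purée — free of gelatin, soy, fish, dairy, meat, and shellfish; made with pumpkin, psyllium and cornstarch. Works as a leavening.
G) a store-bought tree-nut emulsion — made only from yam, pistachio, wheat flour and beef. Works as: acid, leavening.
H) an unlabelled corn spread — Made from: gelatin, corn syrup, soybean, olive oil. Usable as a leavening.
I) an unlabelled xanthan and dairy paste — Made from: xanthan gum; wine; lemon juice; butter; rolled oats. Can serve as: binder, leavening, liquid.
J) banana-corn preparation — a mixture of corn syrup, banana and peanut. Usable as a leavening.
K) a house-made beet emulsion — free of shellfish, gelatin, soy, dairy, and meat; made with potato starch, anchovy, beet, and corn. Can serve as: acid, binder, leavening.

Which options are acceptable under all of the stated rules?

A, B

A: only rum and tapioca; none excluded — valid
B: only rice flour, lemon juice, and carrot; none excluded — valid
C: has gelatin, so not vegetarian — reject
D: has soy, so not soy-free — no
E: has soybean, so not soy-free; has milk powder, so not dairy-free — out
F: has cornstarch, so not corn-free — no
G: has beef, so not vegetarian — out
H: has gelatin, so not vegetarian; has soybean, so not soy-free (and 1 more) — out
I: has butter, so not dairy-free — no
J: has corn syrup, so not corn-free — no
K: has anchovy, so not vegetarian; has corn, so not corn-free — reject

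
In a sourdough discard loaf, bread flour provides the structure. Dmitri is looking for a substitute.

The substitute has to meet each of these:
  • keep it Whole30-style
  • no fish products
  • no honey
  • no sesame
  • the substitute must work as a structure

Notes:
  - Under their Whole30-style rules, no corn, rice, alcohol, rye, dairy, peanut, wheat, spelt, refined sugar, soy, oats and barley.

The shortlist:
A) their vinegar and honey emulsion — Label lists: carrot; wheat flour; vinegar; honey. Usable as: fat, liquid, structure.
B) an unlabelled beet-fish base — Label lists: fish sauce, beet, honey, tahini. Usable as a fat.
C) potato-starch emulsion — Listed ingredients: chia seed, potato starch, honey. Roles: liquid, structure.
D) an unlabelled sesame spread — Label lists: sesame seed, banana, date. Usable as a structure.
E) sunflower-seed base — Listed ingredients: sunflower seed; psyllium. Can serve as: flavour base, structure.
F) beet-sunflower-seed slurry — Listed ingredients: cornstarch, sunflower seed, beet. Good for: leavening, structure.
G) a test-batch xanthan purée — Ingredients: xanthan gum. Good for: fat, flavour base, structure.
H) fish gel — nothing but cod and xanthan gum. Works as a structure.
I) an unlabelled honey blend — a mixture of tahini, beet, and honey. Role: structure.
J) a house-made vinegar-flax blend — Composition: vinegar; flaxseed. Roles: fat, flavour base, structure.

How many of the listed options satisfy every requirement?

3

A: has wheat flour, so not Whole30-style; has honey, so not honey-free — reject
B: not usable as a structure; has fish sauce, so not fish-free (and 2 more) — out
C: has honey, so not honey-free — out
D: has sesame seed, so not sesame-free — no
E: works as a structure, no honey, Whole30-style — valid
F: has cornstarch, so not Whole30-style — out
G: all constraints satisfied — OK
H: has cod, so not fish-free — no
I: has honey, so not honey-free; has tahini, so not sesame-free — out
J: only flaxseed and vinegar; none excluded — valid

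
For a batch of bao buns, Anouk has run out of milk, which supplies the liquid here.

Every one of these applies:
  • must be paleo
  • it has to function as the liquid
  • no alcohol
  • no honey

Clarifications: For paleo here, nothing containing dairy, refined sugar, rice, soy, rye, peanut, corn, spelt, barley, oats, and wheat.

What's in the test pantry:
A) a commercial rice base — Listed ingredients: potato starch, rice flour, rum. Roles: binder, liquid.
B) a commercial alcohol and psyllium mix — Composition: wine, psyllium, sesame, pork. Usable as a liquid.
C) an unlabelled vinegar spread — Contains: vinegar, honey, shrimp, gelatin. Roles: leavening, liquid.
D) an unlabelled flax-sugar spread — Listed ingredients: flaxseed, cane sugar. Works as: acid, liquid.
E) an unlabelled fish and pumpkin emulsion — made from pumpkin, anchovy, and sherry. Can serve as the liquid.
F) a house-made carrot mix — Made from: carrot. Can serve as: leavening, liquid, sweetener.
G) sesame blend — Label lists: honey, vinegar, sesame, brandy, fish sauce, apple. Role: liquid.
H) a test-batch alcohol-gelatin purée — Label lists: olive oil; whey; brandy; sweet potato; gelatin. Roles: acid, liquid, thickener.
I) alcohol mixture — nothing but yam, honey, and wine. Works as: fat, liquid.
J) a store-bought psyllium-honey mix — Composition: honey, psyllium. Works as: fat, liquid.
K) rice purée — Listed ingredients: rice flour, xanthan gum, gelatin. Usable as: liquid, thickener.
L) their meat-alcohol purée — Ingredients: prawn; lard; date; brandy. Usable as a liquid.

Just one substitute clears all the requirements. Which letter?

F

A: has rice flour, so not paleo; has rum, so not alcohol-free — out
B: has wine, so not alcohol-free — reject
C: has honey, so not honey-free — out
D: has cane sugar, so not paleo — no
E: has sherry, so not alcohol-free — out
F: only carrot; none excluded — valid
G: has brandy, so not alcohol-free; has honey, so not honey-free — out
H: has whey, so not paleo; has brandy, so not alcohol-free — reject
I: has wine, so not alcohol-free; has honey, so not honey-free — out
J: has honey, so not honey-free — out
K: has rice flour, so not paleo — no
L: has brandy, so not alcohol-free — reject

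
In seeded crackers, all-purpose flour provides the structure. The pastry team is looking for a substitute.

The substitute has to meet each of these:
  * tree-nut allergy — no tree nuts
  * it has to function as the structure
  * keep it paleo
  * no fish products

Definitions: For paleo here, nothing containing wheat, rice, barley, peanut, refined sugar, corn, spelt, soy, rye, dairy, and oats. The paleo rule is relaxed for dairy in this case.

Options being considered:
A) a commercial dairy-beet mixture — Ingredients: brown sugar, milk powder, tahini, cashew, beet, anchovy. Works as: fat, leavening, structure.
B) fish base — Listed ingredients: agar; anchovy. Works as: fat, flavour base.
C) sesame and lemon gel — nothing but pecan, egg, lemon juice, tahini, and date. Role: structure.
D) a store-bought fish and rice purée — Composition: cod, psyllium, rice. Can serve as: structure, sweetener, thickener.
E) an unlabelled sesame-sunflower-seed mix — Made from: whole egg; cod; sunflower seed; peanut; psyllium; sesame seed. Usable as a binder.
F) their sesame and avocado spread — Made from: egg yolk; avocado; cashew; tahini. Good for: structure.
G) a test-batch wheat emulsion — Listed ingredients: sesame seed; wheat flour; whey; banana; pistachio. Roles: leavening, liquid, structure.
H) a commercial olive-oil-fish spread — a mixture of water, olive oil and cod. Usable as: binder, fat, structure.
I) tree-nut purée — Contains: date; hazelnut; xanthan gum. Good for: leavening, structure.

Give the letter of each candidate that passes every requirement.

A: has brown sugar, so not paleo; has anchovy, so not fish-free (and 1 more) — no
B: not usable as a structure; has anchovy, so not fish-free — no
C: has pecan, so not tree-nut-free — reject
D: has rice, so not paleo; has cod, so not fish-free — reject
E: not usable as a structure; has peanut, so not paleo (and 1 more) — reject
F: has cashew, so not tree-nut-free — no
G: has wheat flour, so not paleo; has pistachio, so not tree-nut-free — out
H: has cod, so not fish-free — no
I: has hazelnut, so not tree-nut-free — reject

none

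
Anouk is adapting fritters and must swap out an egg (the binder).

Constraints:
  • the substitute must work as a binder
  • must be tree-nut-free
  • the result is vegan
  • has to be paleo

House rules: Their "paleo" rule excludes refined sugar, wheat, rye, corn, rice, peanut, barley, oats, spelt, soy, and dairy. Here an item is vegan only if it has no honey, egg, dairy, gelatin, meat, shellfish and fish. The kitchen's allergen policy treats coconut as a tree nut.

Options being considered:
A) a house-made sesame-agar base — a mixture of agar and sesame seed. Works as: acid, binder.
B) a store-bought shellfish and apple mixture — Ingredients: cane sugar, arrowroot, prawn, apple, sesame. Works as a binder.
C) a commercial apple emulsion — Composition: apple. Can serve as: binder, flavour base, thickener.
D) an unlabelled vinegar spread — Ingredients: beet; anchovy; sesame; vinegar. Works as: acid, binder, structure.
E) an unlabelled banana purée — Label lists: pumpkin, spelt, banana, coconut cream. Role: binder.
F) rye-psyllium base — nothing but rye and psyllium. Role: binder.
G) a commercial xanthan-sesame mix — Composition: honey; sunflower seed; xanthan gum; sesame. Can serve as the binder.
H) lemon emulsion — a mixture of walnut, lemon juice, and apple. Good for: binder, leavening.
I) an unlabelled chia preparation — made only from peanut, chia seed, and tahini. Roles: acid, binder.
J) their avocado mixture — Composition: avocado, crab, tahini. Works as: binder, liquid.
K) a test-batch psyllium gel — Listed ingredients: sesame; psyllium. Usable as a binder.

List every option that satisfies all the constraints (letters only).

A, C, K

A: works as a binder, tree-nut-free, paleo — OK
B: has cane sugar, so not paleo; has prawn, so not vegan — reject
C: every rule checks out — OK
D: has anchovy, so not vegan — reject
E: has spelt, so not paleo; has coconut cream, so not tree-nut-free — out
F: has rye, so not paleo — out
G: has honey, so not vegan — out
H: has walnut, so not tree-nut-free — no
I: has peanut, so not paleo — reject
J: has crab, so not vegan — reject
K: nothing on the exclusion list — valid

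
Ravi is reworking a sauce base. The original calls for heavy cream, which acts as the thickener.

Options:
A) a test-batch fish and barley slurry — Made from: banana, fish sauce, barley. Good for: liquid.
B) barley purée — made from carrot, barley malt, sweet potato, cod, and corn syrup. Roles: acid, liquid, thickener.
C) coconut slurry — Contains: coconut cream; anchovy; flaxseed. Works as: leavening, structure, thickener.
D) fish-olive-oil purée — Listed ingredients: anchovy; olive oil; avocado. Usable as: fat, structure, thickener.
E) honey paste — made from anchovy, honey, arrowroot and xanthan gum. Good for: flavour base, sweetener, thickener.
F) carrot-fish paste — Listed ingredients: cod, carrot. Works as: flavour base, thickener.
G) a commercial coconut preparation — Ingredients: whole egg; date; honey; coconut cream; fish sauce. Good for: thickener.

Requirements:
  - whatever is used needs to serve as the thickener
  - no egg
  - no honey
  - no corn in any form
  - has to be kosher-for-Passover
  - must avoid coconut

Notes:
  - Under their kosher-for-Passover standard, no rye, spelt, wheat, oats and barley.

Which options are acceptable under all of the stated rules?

A: not usable as a thickener; has barley, so not kosher-for-Passover — out
B: has barley malt, so not kosher-for-Passover; has corn syrup, so not corn-free — out
C: has coconut cream, so not coconut-free — reject
D: all constraints satisfied — valid
E: has honey, so not honey-free — no
F: only cod and carrot; none excluded — OK
G: has coconut cream, so not coconut-free; has honey, so not honey-free (and 1 more) — out

D, F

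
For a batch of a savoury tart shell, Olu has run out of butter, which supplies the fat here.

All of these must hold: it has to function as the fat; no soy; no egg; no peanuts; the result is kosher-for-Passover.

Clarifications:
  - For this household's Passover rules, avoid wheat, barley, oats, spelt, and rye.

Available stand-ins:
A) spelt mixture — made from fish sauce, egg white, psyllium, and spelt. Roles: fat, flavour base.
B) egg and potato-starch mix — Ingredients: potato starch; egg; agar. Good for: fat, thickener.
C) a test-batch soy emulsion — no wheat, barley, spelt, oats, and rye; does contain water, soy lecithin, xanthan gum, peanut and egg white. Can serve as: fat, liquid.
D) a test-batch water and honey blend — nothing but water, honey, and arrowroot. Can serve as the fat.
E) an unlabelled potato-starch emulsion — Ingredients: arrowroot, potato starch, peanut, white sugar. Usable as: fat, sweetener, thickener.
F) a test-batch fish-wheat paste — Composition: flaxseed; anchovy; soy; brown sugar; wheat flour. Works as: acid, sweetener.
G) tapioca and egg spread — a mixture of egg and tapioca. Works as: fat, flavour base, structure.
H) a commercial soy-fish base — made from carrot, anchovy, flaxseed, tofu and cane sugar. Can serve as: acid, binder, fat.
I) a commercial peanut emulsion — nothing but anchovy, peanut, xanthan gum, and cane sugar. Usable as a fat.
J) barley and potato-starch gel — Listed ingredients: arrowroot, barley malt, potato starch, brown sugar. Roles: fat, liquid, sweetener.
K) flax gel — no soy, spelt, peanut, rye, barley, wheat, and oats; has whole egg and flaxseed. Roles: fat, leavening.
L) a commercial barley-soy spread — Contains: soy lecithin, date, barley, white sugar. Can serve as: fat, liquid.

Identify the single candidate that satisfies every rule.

D

A: has spelt, so not kosher-for-Passover; has egg white, so not egg-free — no
B: has egg, so not egg-free — out
C: has egg white, so not egg-free; has soy lecithin, so not soy-free (and 1 more) — out
D: all constraints satisfied — OK
E: has peanut, so not peanut-free — reject
F: not usable as a fat; has wheat flour, so not kosher-for-Passover (and 1 more) — out
G: has egg, so not egg-free — out
H: has tofu, so not soy-free — out
I: has peanut, so not peanut-free — out
J: has barley malt, so not kosher-for-Passover — no
K: has whole egg, so not egg-free — reject
L: has barley, so not kosher-for-Passover; has soy lecithin, so not soy-free — reject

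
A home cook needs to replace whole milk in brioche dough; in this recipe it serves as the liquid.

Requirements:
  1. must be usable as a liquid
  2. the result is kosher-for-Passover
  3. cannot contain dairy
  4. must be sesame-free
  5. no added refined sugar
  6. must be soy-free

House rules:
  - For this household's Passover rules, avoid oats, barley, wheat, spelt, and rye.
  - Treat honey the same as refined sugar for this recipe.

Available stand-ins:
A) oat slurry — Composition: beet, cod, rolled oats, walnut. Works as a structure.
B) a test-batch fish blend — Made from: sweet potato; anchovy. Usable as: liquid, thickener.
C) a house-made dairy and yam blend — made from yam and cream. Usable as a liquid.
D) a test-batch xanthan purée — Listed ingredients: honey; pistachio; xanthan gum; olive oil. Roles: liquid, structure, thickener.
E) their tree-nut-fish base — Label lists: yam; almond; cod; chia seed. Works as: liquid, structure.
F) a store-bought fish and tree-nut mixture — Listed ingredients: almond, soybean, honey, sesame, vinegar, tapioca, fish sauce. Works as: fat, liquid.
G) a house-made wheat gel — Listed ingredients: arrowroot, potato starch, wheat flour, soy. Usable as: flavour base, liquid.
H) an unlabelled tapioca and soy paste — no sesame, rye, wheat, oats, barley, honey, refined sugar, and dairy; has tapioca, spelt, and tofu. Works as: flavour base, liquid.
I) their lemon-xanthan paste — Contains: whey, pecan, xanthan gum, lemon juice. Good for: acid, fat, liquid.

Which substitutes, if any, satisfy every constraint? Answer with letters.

A: not usable as a liquid; has rolled oats, so not kosher-for-Passover — no
B: only anchovy and sweet potato; none excluded — keep
C: has cream, so not dairy-free — no
D: has honey, so not no-added-sugar — no
E: every rule checks out — valid
F: has honey, so not no-added-sugar; has sesame, so not sesame-free (and 1 more) — no
G: has wheat flour, so not kosher-for-Passover; has soy, so not soy-free — reject
H: has spelt, so not kosher-for-Passover; has tofu, so not soy-free — no
I: has whey, so not dairy-free — reject

B, E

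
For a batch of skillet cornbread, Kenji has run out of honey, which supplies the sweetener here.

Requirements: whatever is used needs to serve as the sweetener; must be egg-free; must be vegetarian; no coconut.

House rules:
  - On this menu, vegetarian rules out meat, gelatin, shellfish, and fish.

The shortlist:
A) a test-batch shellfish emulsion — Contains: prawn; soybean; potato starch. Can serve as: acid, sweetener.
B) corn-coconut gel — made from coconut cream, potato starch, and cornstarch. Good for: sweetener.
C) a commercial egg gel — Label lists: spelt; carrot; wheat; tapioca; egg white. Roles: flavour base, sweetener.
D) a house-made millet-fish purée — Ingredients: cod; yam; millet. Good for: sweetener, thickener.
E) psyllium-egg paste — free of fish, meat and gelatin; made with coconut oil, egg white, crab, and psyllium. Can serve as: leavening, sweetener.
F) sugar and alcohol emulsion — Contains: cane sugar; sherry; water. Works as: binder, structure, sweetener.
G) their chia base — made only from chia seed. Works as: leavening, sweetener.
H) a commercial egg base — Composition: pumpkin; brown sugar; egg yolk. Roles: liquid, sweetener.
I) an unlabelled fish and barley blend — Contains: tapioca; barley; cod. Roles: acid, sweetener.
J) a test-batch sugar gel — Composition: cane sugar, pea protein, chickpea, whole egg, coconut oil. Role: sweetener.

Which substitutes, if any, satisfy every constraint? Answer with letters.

F, G

A: has prawn, so not vegetarian — out
B: has coconut cream, so not coconut-free — out
C: has egg white, so not egg-free — out
D: has cod, so not vegetarian — reject
E: has crab, so not vegetarian; has coconut oil, so not coconut-free (and 1 more) — reject
F: vegetarian, no coconut — OK
G: no coconut, vegetarian — OK
H: has egg yolk, so not egg-free — reject
I: has cod, so not vegetarian — reject
J: has coconut oil, so not coconut-free; has whole egg, so not egg-free — out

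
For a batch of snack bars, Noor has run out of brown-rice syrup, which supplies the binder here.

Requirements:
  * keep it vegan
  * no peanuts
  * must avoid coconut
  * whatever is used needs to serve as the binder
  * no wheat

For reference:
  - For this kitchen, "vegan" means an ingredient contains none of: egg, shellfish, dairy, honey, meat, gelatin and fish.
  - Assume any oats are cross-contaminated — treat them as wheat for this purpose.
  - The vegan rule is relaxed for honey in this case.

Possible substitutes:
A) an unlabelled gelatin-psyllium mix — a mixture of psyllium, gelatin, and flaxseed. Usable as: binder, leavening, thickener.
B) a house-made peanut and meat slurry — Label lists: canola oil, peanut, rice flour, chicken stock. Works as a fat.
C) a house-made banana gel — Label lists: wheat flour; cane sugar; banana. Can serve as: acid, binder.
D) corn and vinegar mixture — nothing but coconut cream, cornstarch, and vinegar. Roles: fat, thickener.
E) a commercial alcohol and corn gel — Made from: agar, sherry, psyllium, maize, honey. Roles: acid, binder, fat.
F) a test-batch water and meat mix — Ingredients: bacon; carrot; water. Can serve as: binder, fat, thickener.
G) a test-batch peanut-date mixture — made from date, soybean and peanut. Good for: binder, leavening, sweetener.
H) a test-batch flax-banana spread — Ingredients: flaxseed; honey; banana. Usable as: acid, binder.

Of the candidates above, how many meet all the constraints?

A: has gelatin, so not vegan — out
B: not usable as a binder; has chicken stock, so not vegan (and 1 more) — reject
C: has wheat flour, so not wheat-free — out
D: not usable as a binder; has coconut cream, so not coconut-free — out
E: honey is permitted under the vegan carve-out; nothing else excluded — keep
F: has bacon, so not vegan — reject
G: has peanut, so not peanut-free — out
H: honey is permitted under the vegan carve-out; nothing else excluded — valid

2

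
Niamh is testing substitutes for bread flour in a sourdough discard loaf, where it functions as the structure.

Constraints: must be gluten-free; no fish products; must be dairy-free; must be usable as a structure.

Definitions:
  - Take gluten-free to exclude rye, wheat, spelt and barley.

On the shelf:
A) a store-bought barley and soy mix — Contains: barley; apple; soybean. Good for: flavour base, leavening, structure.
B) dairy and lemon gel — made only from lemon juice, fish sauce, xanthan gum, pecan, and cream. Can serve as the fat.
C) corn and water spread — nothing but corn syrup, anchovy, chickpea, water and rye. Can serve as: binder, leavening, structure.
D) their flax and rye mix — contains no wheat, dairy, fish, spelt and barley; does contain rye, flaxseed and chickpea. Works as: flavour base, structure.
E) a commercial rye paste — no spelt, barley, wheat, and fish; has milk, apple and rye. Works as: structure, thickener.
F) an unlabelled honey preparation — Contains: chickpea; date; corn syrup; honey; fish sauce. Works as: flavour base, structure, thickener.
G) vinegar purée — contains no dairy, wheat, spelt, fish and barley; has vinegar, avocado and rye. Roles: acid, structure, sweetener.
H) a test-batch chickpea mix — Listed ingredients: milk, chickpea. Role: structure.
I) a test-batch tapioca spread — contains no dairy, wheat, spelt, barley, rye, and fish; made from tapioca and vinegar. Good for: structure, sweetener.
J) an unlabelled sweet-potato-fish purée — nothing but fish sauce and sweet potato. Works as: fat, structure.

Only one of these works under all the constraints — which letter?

A: has barley, so not gluten-free — no
B: not usable as a structure; has cream, so not dairy-free (and 1 more) — reject
C: has rye, so not gluten-free; has anchovy, so not fish-free — reject
D: has rye, so not gluten-free — no
E: has rye, so not gluten-free; has milk, so not dairy-free — out
F: has fish sauce, so not fish-free — out
G: has rye, so not gluten-free — no
H: has milk, so not dairy-free — out
I: works as a structure, gluten-free, no dairy — keep
J: has fish sauce, so not fish-free — out

I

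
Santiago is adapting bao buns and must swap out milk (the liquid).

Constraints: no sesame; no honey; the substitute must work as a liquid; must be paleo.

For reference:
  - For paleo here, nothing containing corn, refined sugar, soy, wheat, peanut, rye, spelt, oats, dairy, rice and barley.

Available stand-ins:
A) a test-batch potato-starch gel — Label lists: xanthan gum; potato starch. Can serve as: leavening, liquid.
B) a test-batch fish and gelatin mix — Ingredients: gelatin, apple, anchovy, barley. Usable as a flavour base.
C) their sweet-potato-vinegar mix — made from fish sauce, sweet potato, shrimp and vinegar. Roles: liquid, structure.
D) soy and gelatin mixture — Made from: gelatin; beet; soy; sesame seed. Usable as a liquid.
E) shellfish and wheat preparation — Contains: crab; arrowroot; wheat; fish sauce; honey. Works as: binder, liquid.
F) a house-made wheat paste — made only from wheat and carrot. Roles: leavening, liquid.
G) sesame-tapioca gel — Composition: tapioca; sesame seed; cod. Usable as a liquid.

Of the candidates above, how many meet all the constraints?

2

A: works as a liquid, no honey, paleo — valid
B: not usable as a liquid; has barley, so not paleo — out
C: paleo, no sesame — valid
D: has soy, so not paleo; has sesame seed, so not sesame-free — no
E: has wheat, so not paleo; has honey, so not honey-free — reject
F: has wheat, so not paleo — out
G: has sesame seed, so not sesame-free — out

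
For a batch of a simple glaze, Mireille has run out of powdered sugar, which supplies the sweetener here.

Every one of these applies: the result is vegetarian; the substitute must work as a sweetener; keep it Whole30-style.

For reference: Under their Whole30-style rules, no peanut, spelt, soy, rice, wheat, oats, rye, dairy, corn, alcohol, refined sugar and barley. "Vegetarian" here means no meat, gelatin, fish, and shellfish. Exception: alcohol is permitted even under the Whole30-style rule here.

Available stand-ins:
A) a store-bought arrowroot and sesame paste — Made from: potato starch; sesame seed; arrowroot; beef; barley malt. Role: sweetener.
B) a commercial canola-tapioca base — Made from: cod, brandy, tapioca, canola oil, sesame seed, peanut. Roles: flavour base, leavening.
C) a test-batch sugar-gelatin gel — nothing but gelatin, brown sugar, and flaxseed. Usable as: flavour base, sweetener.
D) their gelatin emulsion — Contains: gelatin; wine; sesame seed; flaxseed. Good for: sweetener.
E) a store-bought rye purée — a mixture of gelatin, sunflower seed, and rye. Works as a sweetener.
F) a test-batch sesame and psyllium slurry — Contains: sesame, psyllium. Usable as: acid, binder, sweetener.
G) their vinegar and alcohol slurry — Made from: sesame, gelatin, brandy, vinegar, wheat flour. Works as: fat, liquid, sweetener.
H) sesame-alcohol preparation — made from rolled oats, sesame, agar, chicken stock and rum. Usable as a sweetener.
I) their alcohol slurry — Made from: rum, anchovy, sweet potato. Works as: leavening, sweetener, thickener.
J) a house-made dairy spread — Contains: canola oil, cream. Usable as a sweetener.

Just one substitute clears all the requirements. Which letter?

A: has barley malt, so not Whole30-style; has beef, so not vegetarian — out
B: not usable as a sweetener; has peanut, so not Whole30-style (and 1 more) — no
C: has brown sugar, so not Whole30-style; has gelatin, so not vegetarian — out
D: has gelatin, so not vegetarian — reject
E: has rye, so not Whole30-style; has gelatin, so not vegetarian — no
F: every rule checks out — keep
G: has wheat flour, so not Whole30-style; has gelatin, so not vegetarian — reject
H: has rolled oats, so not Whole30-style; has chicken stock, so not vegetarian — out
I: has anchovy, so not vegetarian — no
J: has cream, so not Whole30-style — no

F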